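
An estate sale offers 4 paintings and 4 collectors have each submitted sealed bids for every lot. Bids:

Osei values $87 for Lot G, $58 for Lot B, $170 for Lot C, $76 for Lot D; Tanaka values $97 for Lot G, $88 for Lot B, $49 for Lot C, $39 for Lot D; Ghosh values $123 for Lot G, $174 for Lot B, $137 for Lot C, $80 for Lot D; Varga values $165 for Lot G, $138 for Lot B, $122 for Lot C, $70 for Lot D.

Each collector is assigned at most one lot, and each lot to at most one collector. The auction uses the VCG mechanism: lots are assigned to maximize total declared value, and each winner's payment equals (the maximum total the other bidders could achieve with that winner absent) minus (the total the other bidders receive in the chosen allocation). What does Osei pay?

Efficient allocation: Osei→Lot C ($170), Tanaka→Lot D ($39), Ghosh→Lot B ($174), Varga→Lot G ($165); total welfare W = $548.
Osei receives Lot C at value $170, so the others get W − 170 = $378.
Without Osei: best allocation of the remaining 3 bidders over all 4 lots is Tanaka→Lot G ($97), Ghosh→Lot B ($174), Varga→Lot C ($122), total $393.
VCG payment = (others' best without Osei) − (others' welfare with Osei) = 393 − 378 = $15.

Osei pays $15.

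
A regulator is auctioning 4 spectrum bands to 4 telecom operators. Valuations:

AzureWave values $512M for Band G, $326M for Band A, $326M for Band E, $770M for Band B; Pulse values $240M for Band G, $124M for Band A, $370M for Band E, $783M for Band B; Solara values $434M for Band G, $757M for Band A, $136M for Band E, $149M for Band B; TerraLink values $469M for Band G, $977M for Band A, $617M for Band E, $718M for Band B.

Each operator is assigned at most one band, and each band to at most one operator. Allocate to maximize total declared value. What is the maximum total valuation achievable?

Maximum total: $2669M

Optimal: AzureWave→Band G ($512M), Pulse→Band B ($783M), Solara→Band A ($757M), TerraLink→Band E ($617M) — total 512+783+757+617 = $2669M.
Column-greedy (each band in turn goes to its best remaining operator) gives $2008M, worse by 661.
Swapping Pulse↔AzureWave (Pulse→Band G $240M, AzureWave→Band B $770M) loses 285.
No other one-to-one assignment exceeds $2669M.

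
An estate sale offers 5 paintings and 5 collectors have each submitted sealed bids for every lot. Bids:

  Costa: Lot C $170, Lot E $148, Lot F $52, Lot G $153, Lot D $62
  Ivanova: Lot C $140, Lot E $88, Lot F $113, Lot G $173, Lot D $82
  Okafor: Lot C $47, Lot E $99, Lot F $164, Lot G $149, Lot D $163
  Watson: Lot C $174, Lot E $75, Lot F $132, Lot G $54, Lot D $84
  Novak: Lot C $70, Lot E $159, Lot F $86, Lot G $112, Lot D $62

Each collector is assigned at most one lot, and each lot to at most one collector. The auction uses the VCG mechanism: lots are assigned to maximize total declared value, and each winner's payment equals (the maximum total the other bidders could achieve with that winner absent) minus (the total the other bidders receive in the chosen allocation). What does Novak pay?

Novak pays $21.

Efficient allocation: Costa→Lot C ($170), Ivanova→Lot G ($173), Okafor→Lot D ($163), Watson→Lot F ($132), Novak→Lot E ($159); total welfare W = $797.
Novak receives Lot E at value $159, so the others get W − 159 = $638.
Without Novak: best allocation of the remaining 4 bidders over all 5 lots is Costa→Lot E ($148), Ivanova→Lot G ($173), Okafor→Lot F ($164), Watson→Lot C ($174), total $659.
VCG payment = (others' best without Novak) − (others' welfare with Novak) = 659 − 638 = $21.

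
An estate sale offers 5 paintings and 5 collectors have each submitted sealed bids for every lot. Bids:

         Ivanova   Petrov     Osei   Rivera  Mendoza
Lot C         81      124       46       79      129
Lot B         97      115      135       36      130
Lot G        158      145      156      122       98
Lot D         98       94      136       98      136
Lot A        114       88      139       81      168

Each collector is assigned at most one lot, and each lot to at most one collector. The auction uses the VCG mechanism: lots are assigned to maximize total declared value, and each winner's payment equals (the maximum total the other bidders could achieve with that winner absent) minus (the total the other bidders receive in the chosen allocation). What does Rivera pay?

Rivera pays $1.

Efficient allocation: Ivanova→Lot G ($158), Petrov→Lot C ($124), Osei→Lot B ($135), Rivera→Lot D ($98), Mendoza→Lot A ($168); total welfare W = $683.
Rivera receives Lot D at value $98, so the others get W − 98 = $585.
Without Rivera: best allocation of the remaining 4 bidders over all 5 lots is Ivanova→Lot G ($158), Petrov→Lot C ($124), Osei→Lot D ($136), Mendoza→Lot A ($168), total $586.
VCG payment = (others' best without Rivera) − (others' welfare with Rivera) = 586 − 585 = $1.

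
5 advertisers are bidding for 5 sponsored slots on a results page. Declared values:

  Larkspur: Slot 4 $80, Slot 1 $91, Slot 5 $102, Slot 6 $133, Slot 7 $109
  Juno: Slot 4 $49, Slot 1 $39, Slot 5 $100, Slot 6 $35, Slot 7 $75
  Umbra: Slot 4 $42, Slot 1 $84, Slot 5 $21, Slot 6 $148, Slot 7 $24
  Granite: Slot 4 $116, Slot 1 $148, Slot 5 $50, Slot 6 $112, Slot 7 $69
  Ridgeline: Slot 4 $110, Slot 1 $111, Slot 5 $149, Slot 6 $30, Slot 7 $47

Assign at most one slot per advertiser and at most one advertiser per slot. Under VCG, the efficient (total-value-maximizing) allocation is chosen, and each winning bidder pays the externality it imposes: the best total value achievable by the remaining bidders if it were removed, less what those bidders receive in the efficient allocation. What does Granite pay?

Granite pays $1.

Efficient allocation: Larkspur→Slot 7 ($109), Juno→Slot 5 ($100), Umbra→Slot 6 ($148), Granite→Slot 1 ($148), Ridgeline→Slot 4 ($110); total welfare W = $615.
Granite receives Slot 1 at value $148, so the others get W − 148 = $467.
Without Granite: best allocation of the remaining 4 bidders over all 5 slots is Larkspur→Slot 7 ($109), Juno→Slot 5 ($100), Umbra→Slot 6 ($148), Ridgeline→Slot 1 ($111), total $468.
VCG payment = (others' best without Granite) − (others' welfare with Granite) = 468 − 467 = $1.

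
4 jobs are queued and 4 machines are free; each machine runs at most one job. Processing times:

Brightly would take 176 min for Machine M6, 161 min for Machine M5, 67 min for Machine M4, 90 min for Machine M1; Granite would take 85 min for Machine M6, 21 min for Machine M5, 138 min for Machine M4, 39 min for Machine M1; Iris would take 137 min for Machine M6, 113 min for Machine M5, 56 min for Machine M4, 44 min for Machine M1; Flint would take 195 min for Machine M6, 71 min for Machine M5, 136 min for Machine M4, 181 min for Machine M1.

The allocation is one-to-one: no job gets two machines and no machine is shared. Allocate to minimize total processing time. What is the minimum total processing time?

Optimal: Brightly→Machine M4 (67 min), Granite→Machine M6 (85 min), Iris→Machine M1 (44 min), Flint→Machine M5 (71 min) — total 67+85+44+71 = 267 min.
Row-greedy (each job in turn takes its cheapest remaining machine) gives 327 min, worse by 60.
Next-best assignment: Brightly→Machine M1, Granite→Machine M6, Iris→Machine M4, Flint→Machine M5 = 302 min.
Swapping Brightly↔Granite (Brightly→Machine M6 176 min, Granite→Machine M4 138 min) adds 162.

Min total: 267 min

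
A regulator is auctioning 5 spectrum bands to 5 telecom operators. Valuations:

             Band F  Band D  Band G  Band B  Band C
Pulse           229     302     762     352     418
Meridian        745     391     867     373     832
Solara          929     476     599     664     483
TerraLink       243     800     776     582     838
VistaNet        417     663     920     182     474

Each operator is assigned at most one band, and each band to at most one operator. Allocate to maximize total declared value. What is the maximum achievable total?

Max total: $3833M

Optimal: Pulse→Band B ($352M), Meridian→Band C ($832M), Solara→Band F ($929M), TerraLink→Band D ($800M), VistaNet→Band G ($920M) — total 352+832+929+800+920 = $3833M.
Column-greedy (each band in turn goes to its best remaining operator) gives $3440M, worse by 393.
Next-best assignment: Pulse→Band G, Meridian→Band C, Solara→Band F, TerraLink→Band B, VistaNet→Band D = $3768M.
No other one-to-one assignment exceeds $3833M.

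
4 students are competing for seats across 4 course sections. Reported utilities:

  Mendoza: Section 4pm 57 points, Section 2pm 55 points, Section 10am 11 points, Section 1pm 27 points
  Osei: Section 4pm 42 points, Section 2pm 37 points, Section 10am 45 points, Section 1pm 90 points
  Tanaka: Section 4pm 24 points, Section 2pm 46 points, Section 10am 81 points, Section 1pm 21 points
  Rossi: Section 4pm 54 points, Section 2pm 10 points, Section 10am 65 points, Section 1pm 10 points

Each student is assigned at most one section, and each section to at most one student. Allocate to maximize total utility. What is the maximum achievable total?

Optimal: Mendoza→Section 2pm (55 points), Osei→Section 1pm (90 points), Tanaka→Section 10am (81 points), Rossi→Section 4pm (54 points) — total 55+90+81+54 = 280 points.
Column-greedy (each section in turn goes to its best remaining student) gives 258 points, worse by 22.
Next-best assignment: Mendoza→Section 4pm, Osei→Section 1pm, Tanaka→Section 2pm, Rossi→Section 10am = 258 points.

Max total: 280 points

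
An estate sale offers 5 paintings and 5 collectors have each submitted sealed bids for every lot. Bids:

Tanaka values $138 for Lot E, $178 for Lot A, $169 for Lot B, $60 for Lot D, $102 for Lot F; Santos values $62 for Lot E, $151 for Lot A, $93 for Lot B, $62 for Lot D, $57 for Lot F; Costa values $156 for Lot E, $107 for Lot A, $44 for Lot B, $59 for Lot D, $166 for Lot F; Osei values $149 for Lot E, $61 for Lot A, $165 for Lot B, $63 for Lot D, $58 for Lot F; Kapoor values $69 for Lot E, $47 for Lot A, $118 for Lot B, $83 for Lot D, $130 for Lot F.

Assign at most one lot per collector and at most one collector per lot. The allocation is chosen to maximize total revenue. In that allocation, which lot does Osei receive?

This is a one-to-one assignment (maximum-weight bipartite matching).
Optimal: Tanaka→Lot B ($169), Santos→Lot A ($151), Costa→Lot F ($166), Osei→Lot E ($149), Kapoor→Lot D ($83) — total 169+151+166+149+83 = $718.
Column-greedy (each lot in turn goes to its best remaining collector) gives $639, worse by 79.
Swapping Osei↔Costa (Osei→Lot F $58, Costa→Lot E $156) loses 101.
No other one-to-one assignment exceeds $718.
Osei's own top lot is Lot B ($165), but forcing Osei→Lot B and reassigning the rest optimally gives only $703 — worse by 15.

Osei receives Lot E.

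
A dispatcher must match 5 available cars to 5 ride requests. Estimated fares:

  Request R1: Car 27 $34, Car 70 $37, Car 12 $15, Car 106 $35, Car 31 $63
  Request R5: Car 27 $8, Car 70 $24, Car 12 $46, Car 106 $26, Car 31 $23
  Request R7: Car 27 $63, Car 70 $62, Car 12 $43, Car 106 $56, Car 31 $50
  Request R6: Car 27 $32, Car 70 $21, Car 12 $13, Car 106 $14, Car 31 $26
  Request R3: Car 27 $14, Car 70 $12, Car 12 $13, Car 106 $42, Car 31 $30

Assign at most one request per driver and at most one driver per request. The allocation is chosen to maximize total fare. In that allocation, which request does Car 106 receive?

Optimal: Car 27→Request R6 ($32), Car 70→Request R7 ($62), Car 12→Request R5 ($46), Car 106→Request R3 ($42), Car 31→Request R1 ($63) — total 32+62+46+42+63 = $245.
Column-greedy (each request in turn goes to its best remaining driver) gives $235, worse by 10.
Car 106's own top request is Request R7 ($56), but forcing Car 106→Request R7 and reassigning the rest optimally gives only $209 — worse by 36.

Car 106 receives Request R3.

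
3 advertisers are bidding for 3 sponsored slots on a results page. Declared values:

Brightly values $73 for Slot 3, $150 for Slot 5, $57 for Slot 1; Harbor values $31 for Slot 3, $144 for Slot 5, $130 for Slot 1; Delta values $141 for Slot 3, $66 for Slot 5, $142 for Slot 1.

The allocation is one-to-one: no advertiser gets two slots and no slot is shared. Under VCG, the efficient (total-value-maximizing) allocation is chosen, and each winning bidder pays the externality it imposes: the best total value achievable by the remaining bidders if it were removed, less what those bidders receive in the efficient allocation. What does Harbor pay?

Harbor pays $1.

Efficient allocation: Brightly→Slot 5 ($150), Harbor→Slot 1 ($130), Delta→Slot 3 ($141); total welfare W = $421.
Harbor receives Slot 1 at value $130, so the others get W − 130 = $291.
Without Harbor: best allocation of the remaining 2 bidders over all 3 slots is Brightly→Slot 5 ($150), Delta→Slot 1 ($142), total $292.
VCG payment = (others' best without Harbor) − (others' welfare with Harbor) = 292 − 291 = $1.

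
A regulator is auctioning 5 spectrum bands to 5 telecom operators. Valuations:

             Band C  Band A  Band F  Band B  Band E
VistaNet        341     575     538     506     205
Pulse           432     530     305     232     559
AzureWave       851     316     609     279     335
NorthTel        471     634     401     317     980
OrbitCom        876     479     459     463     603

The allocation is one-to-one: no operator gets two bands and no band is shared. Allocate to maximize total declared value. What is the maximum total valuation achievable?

Max total: $3501M

Treat this as an assignment problem: match each operator to one band.
Optimal: VistaNet→Band B ($506M), Pulse→Band A ($530M), AzureWave→Band F ($609M), NorthTel→Band E ($980M), OrbitCom→Band C ($876M) — total 506+530+609+980+876 = $3501M.
Row-greedy (each operator in turn takes its best remaining band) gives $2849M, worse by 652.
Next-best assignment: VistaNet→Band F, Pulse→Band A, AzureWave→Band C, NorthTel→Band E, OrbitCom→Band B = $3362M.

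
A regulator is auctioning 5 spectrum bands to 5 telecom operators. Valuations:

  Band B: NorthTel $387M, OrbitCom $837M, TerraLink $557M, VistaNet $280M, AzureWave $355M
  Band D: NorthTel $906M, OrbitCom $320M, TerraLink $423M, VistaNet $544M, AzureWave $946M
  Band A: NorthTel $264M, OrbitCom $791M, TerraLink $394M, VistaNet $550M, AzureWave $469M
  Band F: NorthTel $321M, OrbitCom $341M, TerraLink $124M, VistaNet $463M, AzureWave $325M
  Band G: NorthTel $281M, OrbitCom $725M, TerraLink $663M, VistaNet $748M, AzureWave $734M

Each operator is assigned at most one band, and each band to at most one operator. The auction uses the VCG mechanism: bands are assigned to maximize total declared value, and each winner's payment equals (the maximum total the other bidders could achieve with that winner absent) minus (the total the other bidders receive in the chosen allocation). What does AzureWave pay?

AzureWave pays $285M.

Efficient allocation: NorthTel→Band D ($906M), OrbitCom→Band A ($791M), TerraLink→Band B ($557M), VistaNet→Band F ($463M), AzureWave→Band G ($734M); total welfare W = $3451M.
AzureWave receives Band G at value $734M, so the others get W − 734 = $2717M.
Without AzureWave: best allocation of the remaining 4 bidders over all 5 bands is NorthTel→Band D ($906M), OrbitCom→Band A ($791M), TerraLink→Band B ($557M), VistaNet→Band G ($748M), total $3002M.
VCG payment = (others' best without AzureWave) − (others' welfare with AzureWave) = 3002 − 2717 = $285M.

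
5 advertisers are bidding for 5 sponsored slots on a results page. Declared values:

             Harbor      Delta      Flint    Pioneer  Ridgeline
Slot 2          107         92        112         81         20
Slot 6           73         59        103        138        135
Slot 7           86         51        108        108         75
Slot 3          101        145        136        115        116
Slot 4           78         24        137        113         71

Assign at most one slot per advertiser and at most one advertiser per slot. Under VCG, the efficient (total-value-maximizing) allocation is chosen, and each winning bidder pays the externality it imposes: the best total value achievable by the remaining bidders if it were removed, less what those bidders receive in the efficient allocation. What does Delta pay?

Efficient allocation: Harbor→Slot 2 ($107), Delta→Slot 3 ($145), Flint→Slot 4 ($137), Pioneer→Slot 7 ($108), Ridgeline→Slot 6 ($135); total welfare W = $632.
Delta receives Slot 3 at value $145, so the others get W − 145 = $487.
Without Delta: best allocation of the remaining 4 bidders over all 5 slots is Harbor→Slot 2 ($107), Flint→Slot 4 ($137), Pioneer→Slot 6 ($138), Ridgeline→Slot 3 ($116), total $498.
VCG payment = (others' best without Delta) − (others' welfare with Delta) = 498 − 487 = $11.

Delta pays $11.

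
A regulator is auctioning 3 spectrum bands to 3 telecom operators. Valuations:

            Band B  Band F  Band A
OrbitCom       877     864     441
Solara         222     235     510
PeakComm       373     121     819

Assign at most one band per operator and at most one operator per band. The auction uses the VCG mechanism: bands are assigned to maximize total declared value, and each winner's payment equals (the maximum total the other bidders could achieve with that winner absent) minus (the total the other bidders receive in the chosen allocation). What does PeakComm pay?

Efficient allocation: OrbitCom→Band B ($877M), Solara→Band F ($235M), PeakComm→Band A ($819M); total welfare W = $1931M.
PeakComm receives Band A at value $819M, so the others get W − 819 = $1112M.
Without PeakComm: best allocation of the remaining 2 bidders over all 3 bands is OrbitCom→Band B ($877M), Solara→Band A ($510M), total $1387M.
VCG payment = (others' best without PeakComm) − (others' welfare with PeakComm) = 1387 − 1112 = $275M.

PeakComm pays $275M.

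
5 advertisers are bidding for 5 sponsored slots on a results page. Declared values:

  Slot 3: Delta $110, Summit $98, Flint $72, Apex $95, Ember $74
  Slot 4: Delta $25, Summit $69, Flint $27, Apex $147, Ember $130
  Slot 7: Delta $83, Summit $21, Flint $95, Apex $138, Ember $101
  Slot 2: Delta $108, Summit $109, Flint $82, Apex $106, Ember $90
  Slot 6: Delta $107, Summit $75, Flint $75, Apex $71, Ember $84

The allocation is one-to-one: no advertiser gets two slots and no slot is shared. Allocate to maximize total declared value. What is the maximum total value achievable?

Max total: $562

This is the linear assignment problem.
Optimal: Delta→Slot 3 ($110), Summit→Slot 2 ($109), Flint→Slot 6 ($75), Apex→Slot 7 ($138), Ember→Slot 4 ($130) — total 110+109+75+138+130 = $562.
Column-greedy (each slot in turn goes to its best remaining advertiser) gives $542, worse by 20.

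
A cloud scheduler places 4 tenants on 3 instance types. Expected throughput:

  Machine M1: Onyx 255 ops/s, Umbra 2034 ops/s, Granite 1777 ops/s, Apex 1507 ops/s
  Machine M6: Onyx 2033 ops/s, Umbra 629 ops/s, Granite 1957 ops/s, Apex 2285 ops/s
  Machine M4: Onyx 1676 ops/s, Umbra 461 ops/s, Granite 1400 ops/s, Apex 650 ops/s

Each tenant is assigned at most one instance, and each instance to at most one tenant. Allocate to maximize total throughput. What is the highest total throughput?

Optimal: Umbra→Machine M1 (2034 ops/s), Apex→Machine M6 (2285 ops/s), Onyx→Machine M4 (1676 ops/s) — total 2034+2285+1676 = 5995 ops/s.
Row-greedy (each tenant in turn takes its best remaining instance) gives 5467 ops/s, worse by 528.
Next-best assignment: Granite→Machine M1, Apex→Machine M6, Onyx→Machine M4 = 5738 ops/s.
Checked against all permutations: 5995 ops/s is optimal.

Max total: 5995 ops/s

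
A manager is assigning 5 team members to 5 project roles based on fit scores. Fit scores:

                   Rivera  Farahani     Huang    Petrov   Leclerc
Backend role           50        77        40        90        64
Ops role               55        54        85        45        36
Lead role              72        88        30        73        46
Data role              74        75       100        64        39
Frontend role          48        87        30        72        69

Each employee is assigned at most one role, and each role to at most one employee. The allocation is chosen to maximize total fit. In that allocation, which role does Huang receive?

Optimal: Rivera→Data role (74 pts), Farahani→Lead role (88 pts), Huang→Ops role (85 pts), Petrov→Backend role (90 pts), Leclerc→Frontend role (69 pts) — total 74+88+85+90+69 = 406 pts.
Max-entry greedy (repeatedly take the single best remaining cell) gives 402 pts, worse by 4.
Huang's own top role is Data role (100 pts), but forcing Huang→Data role and reassigning the rest optimally gives only 402 pts — worse by 4.

Huang receives Ops role.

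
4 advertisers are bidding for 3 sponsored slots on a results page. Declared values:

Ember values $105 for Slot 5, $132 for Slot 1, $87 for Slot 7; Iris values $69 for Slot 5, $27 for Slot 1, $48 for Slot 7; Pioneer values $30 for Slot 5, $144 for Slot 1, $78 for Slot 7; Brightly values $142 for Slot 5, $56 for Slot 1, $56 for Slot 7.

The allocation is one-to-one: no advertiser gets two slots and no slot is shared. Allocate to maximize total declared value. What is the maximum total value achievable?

Maximum total: $373

Optimal: Brightly→Slot 5 ($142), Pioneer→Slot 1 ($144), Ember→Slot 7 ($87) — total 142+144+87 = $373.
Row-greedy (each advertiser in turn takes its best remaining slot) gives $279, worse by 94.
Swapping Brightly↔Ember (Brightly→Slot 7 $56, Ember→Slot 5 $105) loses 68.
No other one-to-one assignment exceeds $373.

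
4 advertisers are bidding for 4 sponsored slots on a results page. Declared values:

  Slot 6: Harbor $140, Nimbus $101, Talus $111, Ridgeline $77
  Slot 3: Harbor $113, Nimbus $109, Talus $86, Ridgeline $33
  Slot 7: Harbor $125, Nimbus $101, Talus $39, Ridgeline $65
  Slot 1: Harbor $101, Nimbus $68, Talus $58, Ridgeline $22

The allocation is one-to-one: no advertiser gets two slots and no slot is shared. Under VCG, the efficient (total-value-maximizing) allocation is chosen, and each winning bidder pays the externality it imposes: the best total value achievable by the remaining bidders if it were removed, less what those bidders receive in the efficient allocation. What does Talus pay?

Efficient allocation: Harbor→Slot 1 ($101), Nimbus→Slot 3 ($109), Talus→Slot 6 ($111), Ridgeline→Slot 7 ($65); total welfare W = $386.
Talus receives Slot 6 at value $111, so the others get W − 111 = $275.
Without Talus: best allocation of the remaining 3 bidders over all 4 slots is Harbor→Slot 6 ($140), Nimbus→Slot 3 ($109), Ridgeline→Slot 7 ($65), total $314.
VCG payment = (others' best without Talus) − (others' welfare with Talus) = 314 − 275 = $39.

Talus pays $39.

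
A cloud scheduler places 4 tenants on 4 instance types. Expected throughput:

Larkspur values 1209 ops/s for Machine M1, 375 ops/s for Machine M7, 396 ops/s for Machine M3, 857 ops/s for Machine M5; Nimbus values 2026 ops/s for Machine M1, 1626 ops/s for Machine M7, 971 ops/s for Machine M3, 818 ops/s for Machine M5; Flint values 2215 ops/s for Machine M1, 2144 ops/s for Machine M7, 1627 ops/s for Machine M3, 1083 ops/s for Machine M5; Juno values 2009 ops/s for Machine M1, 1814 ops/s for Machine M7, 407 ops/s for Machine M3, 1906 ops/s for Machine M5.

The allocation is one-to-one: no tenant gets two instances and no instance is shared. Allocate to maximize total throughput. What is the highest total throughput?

Maximum total: 6472 ops/s

Optimal: Larkspur→Machine M3 (396 ops/s), Nimbus→Machine M1 (2026 ops/s), Flint→Machine M7 (2144 ops/s), Juno→Machine M5 (1906 ops/s) — total 396+2026+2144+1906 = 6472 ops/s.
Column-greedy (each instance in turn goes to its best remaining tenant) gives 5857 ops/s, worse by 615.
Next-best assignment: Larkspur→Machine M1, Nimbus→Machine M7, Flint→Machine M3, Juno→Machine M5 = 6368 ops/s.
Swapping Juno↔Flint (Juno→Machine M7 1814 ops/s, Flint→Machine M5 1083 ops/s) loses 1153.
Every other assignment is strictly worse.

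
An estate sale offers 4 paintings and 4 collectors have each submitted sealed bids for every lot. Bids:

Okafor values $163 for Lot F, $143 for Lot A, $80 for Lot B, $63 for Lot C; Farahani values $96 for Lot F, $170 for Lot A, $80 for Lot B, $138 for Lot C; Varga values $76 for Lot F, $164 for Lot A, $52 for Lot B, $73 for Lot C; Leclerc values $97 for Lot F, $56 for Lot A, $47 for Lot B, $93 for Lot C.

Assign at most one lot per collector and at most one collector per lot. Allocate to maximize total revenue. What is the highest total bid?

Max total: $512

Optimal: Okafor→Lot F ($163), Farahani→Lot C ($138), Varga→Lot A ($164), Leclerc→Lot B ($47) — total 163+138+164+47 = $512.
Row-greedy (each collector in turn takes its best remaining lot) gives $453, worse by 59.
Next-best assignment: Okafor→Lot F, Farahani→Lot B, Varga→Lot A, Leclerc→Lot C = $500.
Swapping Leclerc↔Varga (Leclerc→Lot A $56, Varga→Lot B $52) loses 103.
No other one-to-one assignment exceeds $512.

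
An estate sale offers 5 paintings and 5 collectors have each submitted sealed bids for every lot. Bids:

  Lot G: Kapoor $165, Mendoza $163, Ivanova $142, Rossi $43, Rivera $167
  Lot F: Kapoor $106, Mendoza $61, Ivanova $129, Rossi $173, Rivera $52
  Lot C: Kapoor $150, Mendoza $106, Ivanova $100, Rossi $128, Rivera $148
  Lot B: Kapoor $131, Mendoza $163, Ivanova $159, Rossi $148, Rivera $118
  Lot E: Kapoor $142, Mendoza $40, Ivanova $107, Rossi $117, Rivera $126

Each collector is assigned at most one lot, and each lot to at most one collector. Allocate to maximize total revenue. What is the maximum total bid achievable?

Max total: $785

Optimal: Kapoor→Lot E ($142), Mendoza→Lot G ($163), Ivanova→Lot B ($159), Rossi→Lot F ($173), Rivera→Lot C ($148) — total 142+163+159+173+148 = $785.
Row-greedy (each collector in turn takes its best remaining lot) gives $711, worse by 74.
Next-best assignment: Kapoor→Lot C, Mendoza→Lot G, Ivanova→Lot B, Rossi→Lot F, Rivera→Lot E = $771.
Every other assignment is strictly worse.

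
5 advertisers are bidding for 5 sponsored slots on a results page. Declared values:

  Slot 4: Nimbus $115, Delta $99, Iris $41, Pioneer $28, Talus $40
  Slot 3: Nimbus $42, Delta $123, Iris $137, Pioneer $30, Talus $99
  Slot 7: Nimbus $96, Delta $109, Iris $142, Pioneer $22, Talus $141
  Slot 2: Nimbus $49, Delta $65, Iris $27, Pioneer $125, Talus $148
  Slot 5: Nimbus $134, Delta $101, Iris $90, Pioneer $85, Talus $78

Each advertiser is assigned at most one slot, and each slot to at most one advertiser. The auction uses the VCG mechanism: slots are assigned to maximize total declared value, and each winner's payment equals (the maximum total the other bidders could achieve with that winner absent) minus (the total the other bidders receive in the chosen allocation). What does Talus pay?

Talus pays $29.

Efficient allocation: Nimbus→Slot 5 ($134), Delta→Slot 4 ($99), Iris→Slot 3 ($137), Pioneer→Slot 2 ($125), Talus→Slot 7 ($141); total welfare W = $636.
Talus receives Slot 7 at value $141, so the others get W − 141 = $495.
Without Talus: best allocation of the remaining 4 bidders over all 5 slots is Nimbus→Slot 5 ($134), Delta→Slot 3 ($123), Iris→Slot 7 ($142), Pioneer→Slot 2 ($125), total $524.
VCG payment = (others' best without Talus) − (others' welfare with Talus) = 524 − 495 = $29.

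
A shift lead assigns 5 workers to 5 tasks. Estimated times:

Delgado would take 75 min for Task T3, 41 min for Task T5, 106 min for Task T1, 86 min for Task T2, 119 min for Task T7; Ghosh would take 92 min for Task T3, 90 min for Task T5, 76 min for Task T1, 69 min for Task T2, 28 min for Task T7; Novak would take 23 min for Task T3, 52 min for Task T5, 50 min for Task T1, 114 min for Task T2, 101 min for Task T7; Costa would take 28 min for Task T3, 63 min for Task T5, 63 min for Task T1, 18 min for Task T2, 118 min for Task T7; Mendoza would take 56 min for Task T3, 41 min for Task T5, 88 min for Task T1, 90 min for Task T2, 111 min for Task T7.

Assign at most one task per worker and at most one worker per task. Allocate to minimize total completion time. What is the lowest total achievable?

This is a one-to-one assignment (minimum-cost bipartite matching).
Optimal: Delgado→Task T5 (41 min), Ghosh→Task T7 (28 min), Novak→Task T1 (50 min), Costa→Task T2 (18 min), Mendoza→Task T3 (56 min) — total 41+28+50+18+56 = 193 min.
Min-entry greedy (repeatedly take the single cheapest remaining cell) gives 198 min, worse by 5.
Next-best assignment: Delgado→Task T5, Ghosh→Task T7, Novak→Task T3, Costa→Task T2, Mendoza→Task T1 = 198 min.
Swapping Costa↔Delgado (Costa→Task T5 63 min, Delgado→Task T2 86 min) adds 90.
Every other assignment is strictly worse.

Min total: 193 min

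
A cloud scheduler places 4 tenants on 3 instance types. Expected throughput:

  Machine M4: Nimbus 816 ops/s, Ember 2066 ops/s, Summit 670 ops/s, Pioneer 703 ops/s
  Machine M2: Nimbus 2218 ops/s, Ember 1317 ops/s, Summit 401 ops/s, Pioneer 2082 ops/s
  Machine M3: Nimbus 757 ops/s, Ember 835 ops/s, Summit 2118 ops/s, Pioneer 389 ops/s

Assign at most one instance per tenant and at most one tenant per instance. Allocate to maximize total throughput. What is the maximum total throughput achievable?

This is a one-to-one assignment (maximum-weight bipartite matching).
Optimal: Ember→Machine M4 (2066 ops/s), Nimbus→Machine M2 (2218 ops/s), Summit→Machine M3 (2118 ops/s) — total 2066+2218+2118 = 6402 ops/s.
No other one-to-one assignment exceeds 6402 ops/s.

Max total: 6402 ops/s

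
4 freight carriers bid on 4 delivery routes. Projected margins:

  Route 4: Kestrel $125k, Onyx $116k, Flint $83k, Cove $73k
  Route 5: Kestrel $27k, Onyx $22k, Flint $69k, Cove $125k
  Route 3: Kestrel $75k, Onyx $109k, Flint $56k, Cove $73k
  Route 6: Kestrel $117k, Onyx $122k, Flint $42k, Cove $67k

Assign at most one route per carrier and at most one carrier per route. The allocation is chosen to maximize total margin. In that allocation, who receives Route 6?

Optimal: Kestrel→Route 6 ($117k), Onyx→Route 3 ($109k), Flint→Route 4 ($83k), Cove→Route 5 ($125k) — total 117+109+83+125 = $434k.
Row-greedy (each carrier in turn takes its best remaining route) gives $389k, worse by 45.
Swapping Kestrel↔Cove (Kestrel→Route 5 $27k, Cove→Route 6 $67k) loses 148.
Every other assignment is strictly worse.
Kestrel's own top route is Route 4 ($125k), but forcing Kestrel→Route 4 and reassigning the rest optimally gives only $428k — worse by 6.

Kestrel receives Route 6.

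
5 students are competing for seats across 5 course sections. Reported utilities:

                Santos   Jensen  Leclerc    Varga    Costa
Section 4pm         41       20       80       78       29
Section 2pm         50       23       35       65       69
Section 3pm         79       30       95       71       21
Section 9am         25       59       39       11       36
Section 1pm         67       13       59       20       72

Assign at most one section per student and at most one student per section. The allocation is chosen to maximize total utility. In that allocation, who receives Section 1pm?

Optimal: Santos→Section 1pm (67 points), Jensen→Section 9am (59 points), Leclerc→Section 3pm (95 points), Varga→Section 4pm (78 points), Costa→Section 2pm (69 points) — total 67+59+95+78+69 = 368 points.
Max-entry greedy (repeatedly take the single best remaining cell) gives 354 points, worse by 14.
Santos's own top section is Section 3pm (79 points), but forcing Santos→Section 3pm and reassigning the rest optimally gives only 355 points — worse by 13.

Santos receives Section 1pm.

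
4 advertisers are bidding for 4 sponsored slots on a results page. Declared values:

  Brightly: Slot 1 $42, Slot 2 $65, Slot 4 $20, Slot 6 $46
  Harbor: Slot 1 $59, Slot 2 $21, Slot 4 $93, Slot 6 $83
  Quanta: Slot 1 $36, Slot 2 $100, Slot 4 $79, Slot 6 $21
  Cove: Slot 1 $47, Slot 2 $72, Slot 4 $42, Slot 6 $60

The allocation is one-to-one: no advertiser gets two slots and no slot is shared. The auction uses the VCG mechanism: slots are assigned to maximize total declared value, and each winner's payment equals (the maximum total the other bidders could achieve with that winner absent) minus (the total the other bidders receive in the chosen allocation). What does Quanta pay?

Efficient allocation: Brightly→Slot 1 ($42), Harbor→Slot 4 ($93), Quanta→Slot 2 ($100), Cove→Slot 6 ($60); total welfare W = $295.
Quanta receives Slot 2 at value $100, so the others get W − 100 = $195.
Without Quanta: best allocation of the remaining 3 bidders over all 4 slots is Brightly→Slot 2 ($65), Harbor→Slot 4 ($93), Cove→Slot 6 ($60), total $218.
VCG payment = (others' best without Quanta) − (others' welfare with Quanta) = 218 − 195 = $23.

Quanta pays $23.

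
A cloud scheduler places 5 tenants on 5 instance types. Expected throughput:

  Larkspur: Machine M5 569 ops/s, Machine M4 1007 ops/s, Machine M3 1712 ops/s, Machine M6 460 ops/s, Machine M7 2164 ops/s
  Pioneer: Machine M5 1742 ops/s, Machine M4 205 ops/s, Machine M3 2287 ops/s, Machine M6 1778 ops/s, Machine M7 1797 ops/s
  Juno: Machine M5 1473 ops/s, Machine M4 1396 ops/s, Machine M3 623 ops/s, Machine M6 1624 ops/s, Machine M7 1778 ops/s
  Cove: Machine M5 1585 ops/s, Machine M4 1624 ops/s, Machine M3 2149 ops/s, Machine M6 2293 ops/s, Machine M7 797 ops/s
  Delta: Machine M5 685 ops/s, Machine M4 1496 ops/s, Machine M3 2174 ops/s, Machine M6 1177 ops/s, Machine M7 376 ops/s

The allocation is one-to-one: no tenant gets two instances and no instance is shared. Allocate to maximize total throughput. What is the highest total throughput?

Optimal: Larkspur→Machine M7 (2164 ops/s), Pioneer→Machine M5 (1742 ops/s), Juno→Machine M4 (1396 ops/s), Cove→Machine M6 (2293 ops/s), Delta→Machine M3 (2174 ops/s) — total 2164+1742+1396+2293+2174 = 9769 ops/s.
Max-entry greedy (repeatedly take the single best remaining cell) gives 9713 ops/s, worse by 56.
Next-best assignment: Larkspur→Machine M7, Pioneer→Machine M3, Juno→Machine M5, Cove→Machine M6, Delta→Machine M4 = 9713 ops/s.

Max total: 9769 ops/s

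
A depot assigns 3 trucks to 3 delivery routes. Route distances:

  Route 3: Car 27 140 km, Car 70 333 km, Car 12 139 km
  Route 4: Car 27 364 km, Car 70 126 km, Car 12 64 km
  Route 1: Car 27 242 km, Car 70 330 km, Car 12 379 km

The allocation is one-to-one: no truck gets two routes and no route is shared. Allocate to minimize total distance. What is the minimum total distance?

Min total: 507 km

Optimal: Car 27→Route 1 (242 km), Car 70→Route 4 (126 km), Car 12→Route 3 (139 km) — total 242+126+139 = 507 km.
Min-entry greedy (repeatedly take the single cheapest remaining cell) gives 534 km, worse by 27.
Swapping Car 27↔Car 12 (Car 27→Route 3 140 km, Car 12→Route 1 379 km) adds 138.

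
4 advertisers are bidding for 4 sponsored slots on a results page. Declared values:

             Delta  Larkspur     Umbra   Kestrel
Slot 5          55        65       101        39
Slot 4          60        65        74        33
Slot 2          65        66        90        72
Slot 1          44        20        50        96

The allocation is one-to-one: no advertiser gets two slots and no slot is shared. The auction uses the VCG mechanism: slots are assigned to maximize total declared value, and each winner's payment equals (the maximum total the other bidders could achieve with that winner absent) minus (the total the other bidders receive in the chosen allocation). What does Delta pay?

Efficient allocation: Delta→Slot 2 ($65), Larkspur→Slot 4 ($65), Umbra→Slot 5 ($101), Kestrel→Slot 1 ($96); total welfare W = $327.
Delta receives Slot 2 at value $65, so the others get W − 65 = $262.
Without Delta: best allocation of the remaining 3 bidders over all 4 slots is Larkspur→Slot 2 ($66), Umbra→Slot 5 ($101), Kestrel→Slot 1 ($96), total $263.
VCG payment = (others' best without Delta) − (others' welfare with Delta) = 263 − 262 = $1.

Delta pays $1.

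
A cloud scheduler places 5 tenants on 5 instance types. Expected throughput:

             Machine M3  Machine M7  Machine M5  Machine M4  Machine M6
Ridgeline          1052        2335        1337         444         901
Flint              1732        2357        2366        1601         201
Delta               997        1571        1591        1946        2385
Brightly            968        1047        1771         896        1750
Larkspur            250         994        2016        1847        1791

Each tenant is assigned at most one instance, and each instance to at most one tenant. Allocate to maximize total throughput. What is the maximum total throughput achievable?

Optimal: Ridgeline→Machine M7 (2335 ops/s), Flint→Machine M3 (1732 ops/s), Delta→Machine M6 (2385 ops/s), Brightly→Machine M5 (1771 ops/s), Larkspur→Machine M4 (1847 ops/s) — total 2335+1732+2385+1771+1847 = 10070 ops/s.
Max-entry greedy (repeatedly take the single best remaining cell) gives 9901 ops/s, worse by 169.
Next-best assignment: Ridgeline→Machine M7, Flint→Machine M5, Delta→Machine M6, Brightly→Machine M3, Larkspur→Machine M4 = 9901 ops/s.

Maximum total: 10070 ops/s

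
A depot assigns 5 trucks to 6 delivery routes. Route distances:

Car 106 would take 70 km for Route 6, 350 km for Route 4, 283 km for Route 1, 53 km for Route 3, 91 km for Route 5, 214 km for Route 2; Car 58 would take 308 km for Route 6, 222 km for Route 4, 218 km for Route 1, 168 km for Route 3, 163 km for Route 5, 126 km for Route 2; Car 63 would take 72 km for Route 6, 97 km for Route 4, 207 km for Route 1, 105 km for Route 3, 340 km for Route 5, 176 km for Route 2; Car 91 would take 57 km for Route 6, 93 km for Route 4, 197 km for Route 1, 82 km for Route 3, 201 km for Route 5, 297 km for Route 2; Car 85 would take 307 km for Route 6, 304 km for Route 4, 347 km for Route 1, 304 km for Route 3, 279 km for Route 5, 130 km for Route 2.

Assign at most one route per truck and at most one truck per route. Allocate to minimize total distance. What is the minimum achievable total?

Minimum total: 500 km

This is a one-to-one assignment (minimum-cost bipartite matching).
Optimal: Car 106→Route 3 (53 km), Car 58→Route 5 (163 km), Car 63→Route 4 (97 km), Car 91→Route 6 (57 km), Car 85→Route 2 (130 km) — total 53+163+97+57+130 = 500 km.
Min-entry greedy (repeatedly take the single cheapest remaining cell) gives 612 km, worse by 112.
Next-best assignment: Car 106→Route 3, Car 58→Route 5, Car 63→Route 6, Car 91→Route 4, Car 85→Route 2 = 511 km.
Swapping Car 85↔Car 106 (Car 85→Route 3 304 km, Car 106→Route 2 214 km) adds 335.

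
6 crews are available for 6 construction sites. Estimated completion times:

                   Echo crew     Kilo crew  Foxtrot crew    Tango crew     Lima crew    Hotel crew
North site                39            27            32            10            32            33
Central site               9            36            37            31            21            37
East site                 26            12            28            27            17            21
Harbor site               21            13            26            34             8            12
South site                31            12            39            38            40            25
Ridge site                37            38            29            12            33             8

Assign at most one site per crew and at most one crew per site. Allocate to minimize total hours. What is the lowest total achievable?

This is a one-to-one assignment (minimum-cost bipartite matching).
Optimal: Echo crew→Central site (9 hours), Kilo crew→South site (12 hours), Foxtrot crew→East site (28 hours), Tango crew→North site (10 hours), Lima crew→Harbor site (8 hours), Hotel crew→Ridge site (8 hours) — total 9+12+28+10+8+8 = 75 hours.
Min-entry greedy (repeatedly take the single cheapest remaining cell) gives 86 hours, worse by 11.
Next-best assignment: Echo crew→Central site, Kilo crew→South site, Foxtrot crew→Harbor site, Tango crew→North site, Lima crew→East site, Hotel crew→Ridge site = 82 hours.
Swapping Kilo crew↔Tango crew (Kilo crew→North site 27 hours, Tango crew→South site 38 hours) adds 43.
No other one-to-one assignment undercuts 75 hours.

Min total: 75 hours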